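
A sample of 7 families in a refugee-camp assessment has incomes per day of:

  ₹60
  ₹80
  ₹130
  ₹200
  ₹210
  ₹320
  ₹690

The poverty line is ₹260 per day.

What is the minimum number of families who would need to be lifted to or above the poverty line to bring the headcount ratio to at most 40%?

5 of the 7 families are poor, so H = 5/7 = 0.714.
A headcount ratio of at most 40% allows at most ⌊0.40 × 7⌋ = 2 poor families.
So at least 5 − 2 = 3 must be lifted.

3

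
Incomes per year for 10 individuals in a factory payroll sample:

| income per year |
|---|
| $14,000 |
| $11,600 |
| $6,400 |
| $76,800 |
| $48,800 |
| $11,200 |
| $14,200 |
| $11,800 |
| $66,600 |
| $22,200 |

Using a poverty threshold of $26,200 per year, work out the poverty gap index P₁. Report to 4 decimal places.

Poor units: $6,400, $11,200, $11,600, $11,800, $14,000, $14,200, $22,200 (q = 7 of N = 10).
Relative gaps: (26200−6400)/26200 = 0.7557; (26200−11200)/26200 = 0.5725; (26200−11600)/26200 = 0.5573; (26200−11800)/26200 = 0.5496; (26200−14000)/26200 = 0.4656; (26200−14200)/26200 = 0.4580; (26200−22200)/26200 = 0.1527.
Σ = 3.511450. Dividing by the full population N = 10 gives P₁ = 0.3511.

0.3511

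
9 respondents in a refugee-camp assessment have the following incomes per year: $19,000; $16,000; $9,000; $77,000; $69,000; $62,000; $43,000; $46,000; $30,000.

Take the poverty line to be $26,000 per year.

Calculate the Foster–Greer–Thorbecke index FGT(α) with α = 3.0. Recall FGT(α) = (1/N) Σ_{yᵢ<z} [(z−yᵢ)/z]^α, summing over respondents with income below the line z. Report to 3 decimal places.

Below z: $9,000, $16,000, $19,000 (q = 3 of N = 9).
Normalized shortfalls: (26000−9000)/26000 = 0.6538; (26000−16000)/26000 = 0.3846; (26000−19000)/26000 = 0.2692.
Raised to α = 3.0: 0.27953; 0.05690; 0.01952.
Sum = 0.355940; FGT(3.0) = 0.355940 / 9 = 0.040.

0.040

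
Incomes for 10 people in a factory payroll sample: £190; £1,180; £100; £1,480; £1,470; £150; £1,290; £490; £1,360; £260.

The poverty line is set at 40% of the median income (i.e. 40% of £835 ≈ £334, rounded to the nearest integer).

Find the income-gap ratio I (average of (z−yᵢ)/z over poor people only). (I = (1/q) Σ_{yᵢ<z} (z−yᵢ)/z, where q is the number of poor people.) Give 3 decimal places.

Below z: £100, £150, £190, £260 (q = 4 of N = 10).
Relative gaps: 0.7006, 0.5509, 0.4311, 0.2216; sum = 1.904192.
I averages over the q = 4 poor units only: 1.904192 / 4 = 0.476.

0.476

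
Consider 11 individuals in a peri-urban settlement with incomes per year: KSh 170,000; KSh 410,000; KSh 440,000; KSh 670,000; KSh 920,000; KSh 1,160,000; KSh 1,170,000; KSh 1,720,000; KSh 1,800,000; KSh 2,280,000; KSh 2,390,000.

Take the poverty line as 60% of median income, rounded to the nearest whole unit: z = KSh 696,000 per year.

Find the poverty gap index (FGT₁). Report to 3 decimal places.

Poor units: KSh 170,000, KSh 410,000, KSh 440,000, KSh 670,000 (q = 4 of N = 11).
Shortfall ratios: (696000−170000)/696000 = 0.7557; (696000−410000)/696000 = 0.4109; (696000−440000)/696000 = 0.3678; (696000−670000)/696000 = 0.0374.
Sum of shortfalls = 1.571839; P₁ averages over all N: 1.571839 / 11 = 0.143.

0.143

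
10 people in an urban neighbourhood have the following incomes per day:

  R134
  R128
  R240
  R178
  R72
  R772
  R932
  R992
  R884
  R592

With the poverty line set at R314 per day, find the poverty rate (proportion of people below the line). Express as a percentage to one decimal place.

50.0%

5 of the 10 people have income below R314.
H = 5/10 = 50.0%.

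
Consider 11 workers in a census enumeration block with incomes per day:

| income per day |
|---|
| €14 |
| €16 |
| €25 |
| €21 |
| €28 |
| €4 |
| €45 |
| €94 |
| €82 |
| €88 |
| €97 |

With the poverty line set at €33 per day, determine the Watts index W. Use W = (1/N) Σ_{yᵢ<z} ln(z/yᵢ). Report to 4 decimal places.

Below the line: €4, €14, €16, €21, €25, €28 (q = 6 of N = 11).
Log gaps: ln(33/4) = 2.1102; ln(33/14) = 0.8575; ln(33/16) = 0.7239; ln(33/21) = 0.4520; ln(33/25) = 0.2776; ln(33/28) = 0.1643.
W = 4.585502 / 11 = 0.4169.

0.4169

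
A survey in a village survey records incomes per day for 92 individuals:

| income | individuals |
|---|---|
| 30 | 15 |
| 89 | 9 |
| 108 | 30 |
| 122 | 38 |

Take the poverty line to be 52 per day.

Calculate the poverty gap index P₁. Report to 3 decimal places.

0.069

Below the line: 15×30 (q = 15 of N = 92).
Normalized shortfalls: (52−30)/52 = 0.4231 (×15).
Sum of shortfalls = 6.346154; P₁ averages over all N: 6.346154 / 92 = 0.069.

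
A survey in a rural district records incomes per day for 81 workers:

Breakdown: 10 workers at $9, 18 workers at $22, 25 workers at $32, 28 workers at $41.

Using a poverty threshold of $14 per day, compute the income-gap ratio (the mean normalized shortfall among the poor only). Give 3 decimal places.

0.357

Below the line: 10×$9 (q = 10 of N = 81).
Relative gaps: 0.3571 (×10); sum = 3.571429.
The income-gap ratio divides by q (the poor only): 3.571429 / 10 = 0.357.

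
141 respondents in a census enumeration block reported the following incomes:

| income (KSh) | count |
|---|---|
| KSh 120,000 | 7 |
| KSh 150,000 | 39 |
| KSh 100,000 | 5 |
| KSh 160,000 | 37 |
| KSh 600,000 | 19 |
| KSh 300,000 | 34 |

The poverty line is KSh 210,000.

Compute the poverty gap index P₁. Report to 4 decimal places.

0.1814

Below z: 5×KSh 100,000, 7×KSh 120,000, 39×KSh 150,000, 37×KSh 160,000 (q = 88 of N = 141).
Relative gaps: (210000−100000)/210000 = 0.5238 (×5); (210000−120000)/210000 = 0.4286 (×7); (210000−150000)/210000 = 0.2857 (×39); (210000−160000)/210000 = 0.2381 (×37).
Σ = 25.571429. Dividing by the full population N = 141 gives P₁ = 0.1814.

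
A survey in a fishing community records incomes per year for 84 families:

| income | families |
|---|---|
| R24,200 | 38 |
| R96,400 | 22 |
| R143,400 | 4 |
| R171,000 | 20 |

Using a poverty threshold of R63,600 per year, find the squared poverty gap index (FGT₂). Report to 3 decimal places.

0.174

Poor units: 38×R24,200 (q = 38 of N = 84).
Shortfall ratios: (63600−24200)/63600 = 0.6195 (×38).
Squared: 0.3838 (×38).
Sum = 14.583501; P₂ = 14.583501 / 84 = 0.174.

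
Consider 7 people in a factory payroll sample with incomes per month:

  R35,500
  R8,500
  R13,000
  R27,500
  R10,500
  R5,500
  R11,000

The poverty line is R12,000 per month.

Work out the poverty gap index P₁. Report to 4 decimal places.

0.1488

Below z: R5,500, R8,500, R10,500, R11,000 (q = 4 of N = 7).
Relative gaps: (12000−5500)/12000 = 0.5417; (12000−8500)/12000 = 0.2917; (12000−10500)/12000 = 0.1250; (12000−11000)/12000 = 0.0833.
Sum of shortfalls = 1.041667; P₁ averages over all N: 1.041667 / 7 = 0.1488.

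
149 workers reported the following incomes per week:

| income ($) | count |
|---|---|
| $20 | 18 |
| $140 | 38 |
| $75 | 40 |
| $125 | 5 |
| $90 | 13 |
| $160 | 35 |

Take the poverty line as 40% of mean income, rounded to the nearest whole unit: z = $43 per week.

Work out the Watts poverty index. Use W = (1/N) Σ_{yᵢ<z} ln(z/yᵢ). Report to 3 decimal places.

Below the line: 18×$20 (q = 18 of N = 149).
ln(z/y) terms: ln(43/20) = 0.7655 (×18).
W = 13.778421 / 149 = 0.092.

0.092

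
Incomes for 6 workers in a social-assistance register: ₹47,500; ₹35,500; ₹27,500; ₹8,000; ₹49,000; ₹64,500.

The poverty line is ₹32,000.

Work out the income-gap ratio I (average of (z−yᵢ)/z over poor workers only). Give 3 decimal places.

0.445

Poor units: ₹8,000, ₹27,500 (q = 2 of N = 6).
Relative gaps: 0.7500, 0.1406; sum = 0.890625.
The income-gap ratio divides by q (the poor only): 0.890625 / 2 = 0.445.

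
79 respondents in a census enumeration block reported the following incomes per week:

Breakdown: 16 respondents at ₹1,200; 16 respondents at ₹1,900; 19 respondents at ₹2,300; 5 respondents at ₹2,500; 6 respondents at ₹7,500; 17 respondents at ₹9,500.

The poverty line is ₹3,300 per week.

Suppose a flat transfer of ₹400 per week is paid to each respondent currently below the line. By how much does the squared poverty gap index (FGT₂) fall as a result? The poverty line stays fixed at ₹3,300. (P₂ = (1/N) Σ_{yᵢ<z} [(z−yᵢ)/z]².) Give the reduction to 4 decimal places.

0.0630

Before: below the line — 16×₹1,200, 16×₹1,900, 19×₹2,300, 5×₹2,500; squared poverty gap index (FGT₂) = 0.144274.
After the ₹400 transfer: below the line — 16×₹1,600, 16×₹2,300, 19×₹2,700, 5×₹2,900; squared poverty gap index (FGT₂) = 0.081227.
Reduction = 0.144274 − 0.081227 = 0.0630.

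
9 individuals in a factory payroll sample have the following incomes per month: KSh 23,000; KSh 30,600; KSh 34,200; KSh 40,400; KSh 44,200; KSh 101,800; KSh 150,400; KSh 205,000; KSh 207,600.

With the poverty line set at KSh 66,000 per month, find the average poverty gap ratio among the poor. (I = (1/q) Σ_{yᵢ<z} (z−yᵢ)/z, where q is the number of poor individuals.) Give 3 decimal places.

0.478

Below z: KSh 23,000, KSh 30,600, KSh 34,200, KSh 40,400, KSh 44,200 (q = 5 of N = 9).
Shortfall ratios (z−y)/z: 0.6515, 0.5364, 0.4818, 0.3879, 0.3303; sum = 2.387879.
I averages over the q = 5 poor units only: 2.387879 / 5 = 0.478.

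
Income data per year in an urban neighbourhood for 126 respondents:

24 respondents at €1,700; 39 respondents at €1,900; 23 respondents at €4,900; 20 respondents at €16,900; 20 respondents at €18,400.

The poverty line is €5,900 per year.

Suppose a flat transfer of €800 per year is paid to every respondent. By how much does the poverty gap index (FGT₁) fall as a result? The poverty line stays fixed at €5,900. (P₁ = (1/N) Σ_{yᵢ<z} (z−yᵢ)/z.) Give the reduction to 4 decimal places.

0.0925

Before: below the line — 24×€1,700, 39×€1,900, 23×€4,900; poverty gap index (FGT₁) = 0.376379.
After the €800 transfer: below the line — 24×€2,500, 39×€2,700, 23×€5,700; poverty gap index (FGT₁) = 0.283831.
Reduction = 0.376379 − 0.283831 = 0.0925.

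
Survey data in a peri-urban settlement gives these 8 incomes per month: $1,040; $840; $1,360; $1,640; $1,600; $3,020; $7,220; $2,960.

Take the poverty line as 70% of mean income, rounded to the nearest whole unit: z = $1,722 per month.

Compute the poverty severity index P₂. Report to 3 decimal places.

Poor units: $840, $1,040, $1,360, $1,600, $1,640 (q = 5 of N = 8).
Relative gaps: (1722−840)/1722 = 0.5122; (1722−1040)/1722 = 0.3961; (1722−1360)/1722 = 0.2102; (1722−1600)/1722 = 0.0708; (1722−1640)/1722 = 0.0476.
Squared: 0.2623; 0.1569; 0.0442; 0.0050; 0.0023.
Sum = 0.470680; P₂ = 0.470680 / 8 = 0.059.

0.059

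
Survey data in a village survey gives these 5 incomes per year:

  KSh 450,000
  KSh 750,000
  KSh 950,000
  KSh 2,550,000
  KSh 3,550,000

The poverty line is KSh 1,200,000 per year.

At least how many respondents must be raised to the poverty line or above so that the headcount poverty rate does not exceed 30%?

2

Currently q = 3 of N = 5 are below the line (H = 0.600).
A headcount ratio of at most 30% allows at most ⌊0.30 × 5⌋ = 1 poor respondents.
So at least 3 − 1 = 2 must be lifted.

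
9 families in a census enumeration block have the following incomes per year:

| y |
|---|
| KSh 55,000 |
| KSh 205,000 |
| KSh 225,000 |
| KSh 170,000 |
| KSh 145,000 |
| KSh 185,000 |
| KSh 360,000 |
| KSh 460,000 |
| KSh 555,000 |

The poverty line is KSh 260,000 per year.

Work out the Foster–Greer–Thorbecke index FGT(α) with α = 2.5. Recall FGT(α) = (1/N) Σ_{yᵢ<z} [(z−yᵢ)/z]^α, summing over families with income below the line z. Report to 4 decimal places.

0.0916

Incomes under z: KSh 55,000, KSh 145,000, KSh 170,000, KSh 185,000, KSh 205,000, KSh 225,000 (q = 6 of N = 9).
Relative gaps: (260000−55000)/260000 = 0.7885; (260000−145000)/260000 = 0.4423; (260000−170000)/260000 = 0.3462; (260000−185000)/260000 = 0.2885; (260000−205000)/260000 = 0.2115; (260000−225000)/260000 = 0.1346.
Raised to α = 2.5: 0.55202; 0.13011; 0.07050; 0.04469; 0.02058; 0.00665.
Sum = 0.824544; FGT(2.5) = 0.824544 / 9 = 0.0916.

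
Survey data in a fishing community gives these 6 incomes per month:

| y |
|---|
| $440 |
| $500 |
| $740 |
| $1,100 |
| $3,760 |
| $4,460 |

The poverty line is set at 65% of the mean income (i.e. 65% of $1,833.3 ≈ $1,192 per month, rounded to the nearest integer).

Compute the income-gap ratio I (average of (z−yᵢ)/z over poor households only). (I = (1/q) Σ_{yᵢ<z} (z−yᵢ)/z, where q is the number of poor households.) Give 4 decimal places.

Poor units: $440, $500, $740, $1,100 (q = 4 of N = 6).
Relative gaps: 0.6309, 0.5805, 0.3792, 0.0772; sum = 1.667785.
I averages over the q = 4 poor units only: 1.667785 / 4 = 0.4169.

0.4169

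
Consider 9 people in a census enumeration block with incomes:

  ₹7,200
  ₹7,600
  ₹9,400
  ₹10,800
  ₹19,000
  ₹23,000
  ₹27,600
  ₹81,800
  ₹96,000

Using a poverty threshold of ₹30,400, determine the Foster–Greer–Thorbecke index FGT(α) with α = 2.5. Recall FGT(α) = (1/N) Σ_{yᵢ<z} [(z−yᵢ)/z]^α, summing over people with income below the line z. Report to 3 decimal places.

0.205

Poor units: ₹7,200, ₹7,600, ₹9,400, ₹10,800, ₹19,000, ₹23,000, ₹27,600 (q = 7 of N = 9).
Relative gaps: (30400−7200)/30400 = 0.7632; (30400−7600)/30400 = 0.7500; (30400−9400)/30400 = 0.6908; (30400−10800)/30400 = 0.6447; (30400−19000)/30400 = 0.3750; (30400−23000)/30400 = 0.2434; (30400−27600)/30400 = 0.0921.
Raised to α = 2.5: 0.50879; 0.48714; 0.39661; 0.33378; 0.08611; 0.02923; 0.00257.
Sum = 1.844238; FGT(2.5) = 1.844238 / 9 = 0.205.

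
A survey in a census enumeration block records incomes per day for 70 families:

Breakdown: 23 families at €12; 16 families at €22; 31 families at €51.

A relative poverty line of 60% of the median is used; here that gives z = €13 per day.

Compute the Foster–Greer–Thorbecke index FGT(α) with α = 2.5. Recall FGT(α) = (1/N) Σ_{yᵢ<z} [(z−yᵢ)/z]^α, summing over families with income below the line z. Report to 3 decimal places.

Below the line: 23×€12 (q = 23 of N = 70).
Shortfall ratios: (13−12)/13 = 0.0769 (×23).
Raised to α = 2.5: 0.00164 (×23).
Sum = 0.037746; FGT(2.5) = 0.037746 / 70 = 0.001.

0.001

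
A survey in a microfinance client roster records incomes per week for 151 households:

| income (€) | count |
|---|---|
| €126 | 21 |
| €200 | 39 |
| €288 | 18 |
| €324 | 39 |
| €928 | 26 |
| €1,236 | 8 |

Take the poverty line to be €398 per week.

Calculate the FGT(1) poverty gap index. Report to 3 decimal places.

0.305

Below z: 21×€126, 39×€200, 18×€288, 39×€324 (q = 117 of N = 151).
Shortfall ratios: (398−126)/398 = 0.6834 (×21); (398−200)/398 = 0.4975 (×39); (398−288)/398 = 0.2764 (×18); (398−324)/398 = 0.1859 (×39).
Sum of shortfalls = 45.979899; P₁ averages over all N: 45.979899 / 151 = 0.305.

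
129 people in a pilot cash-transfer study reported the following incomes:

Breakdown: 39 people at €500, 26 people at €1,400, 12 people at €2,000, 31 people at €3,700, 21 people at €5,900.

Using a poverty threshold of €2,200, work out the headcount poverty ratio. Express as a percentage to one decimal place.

77 of the 129 people have income below €2,200.
H = 77/129 = 59.7%.

59.7%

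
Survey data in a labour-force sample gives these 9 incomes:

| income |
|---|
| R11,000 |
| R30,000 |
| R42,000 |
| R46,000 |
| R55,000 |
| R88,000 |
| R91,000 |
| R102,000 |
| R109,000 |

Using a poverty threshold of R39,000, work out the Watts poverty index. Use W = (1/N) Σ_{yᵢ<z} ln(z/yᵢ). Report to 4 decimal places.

0.1698

Incomes under z: R11,000, R30,000 (q = 2 of N = 9).
Log gaps: ln(39000/11000) = 1.2657; ln(39000/30000) = 0.2624.
W = 1.528031 / 9 = 0.1698.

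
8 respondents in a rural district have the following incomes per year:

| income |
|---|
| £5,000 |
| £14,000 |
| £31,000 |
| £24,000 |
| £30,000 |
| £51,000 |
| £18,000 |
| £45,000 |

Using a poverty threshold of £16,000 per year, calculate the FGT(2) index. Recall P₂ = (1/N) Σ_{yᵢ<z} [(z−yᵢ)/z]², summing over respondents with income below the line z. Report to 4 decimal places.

0.0610

Poor units: £5,000, £14,000 (q = 2 of N = 8).
Shortfall ratios: (16000−5000)/16000 = 0.6875; (16000−14000)/16000 = 0.1250.
Squared: 0.4727; 0.0156.
Sum = 0.488281; P₂ = 0.488281 / 8 = 0.0610.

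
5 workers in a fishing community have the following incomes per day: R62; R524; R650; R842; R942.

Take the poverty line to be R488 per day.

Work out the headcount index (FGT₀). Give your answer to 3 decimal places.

1 of the 5 workers have income below R488.
H = 1/5 = 0.200.

0.200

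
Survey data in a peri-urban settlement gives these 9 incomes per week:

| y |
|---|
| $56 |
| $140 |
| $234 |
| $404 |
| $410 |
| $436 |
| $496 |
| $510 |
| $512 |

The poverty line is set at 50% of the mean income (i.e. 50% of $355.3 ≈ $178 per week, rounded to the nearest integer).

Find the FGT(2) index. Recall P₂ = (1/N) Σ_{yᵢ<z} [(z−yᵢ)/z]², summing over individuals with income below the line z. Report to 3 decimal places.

0.057

Below the line: $56, $140 (q = 2 of N = 9).
Shortfall ratios: (178−56)/178 = 0.6854; (178−140)/178 = 0.2135.
Squared: 0.4698; 0.0456.
Sum = 0.515339; P₂ = 0.515339 / 9 = 0.057.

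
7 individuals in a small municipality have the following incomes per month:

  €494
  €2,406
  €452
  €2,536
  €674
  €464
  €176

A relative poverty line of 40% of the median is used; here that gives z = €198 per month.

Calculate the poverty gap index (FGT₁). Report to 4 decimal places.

Incomes under z: €176 (q = 1 of N = 7).
Normalized shortfalls: (198−176)/198 = 0.1111.
Σ = 0.111111. Dividing by the full population N = 7 gives P₁ = 0.0159.

0.0159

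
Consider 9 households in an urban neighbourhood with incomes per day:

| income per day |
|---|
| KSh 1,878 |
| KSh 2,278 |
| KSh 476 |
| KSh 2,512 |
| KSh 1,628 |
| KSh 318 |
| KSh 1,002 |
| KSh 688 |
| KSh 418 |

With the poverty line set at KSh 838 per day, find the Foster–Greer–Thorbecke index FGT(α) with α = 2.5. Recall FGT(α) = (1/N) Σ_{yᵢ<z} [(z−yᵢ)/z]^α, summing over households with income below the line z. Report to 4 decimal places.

Below z: KSh 318, KSh 418, KSh 476, KSh 688 (q = 4 of N = 9).
Gap ratios (z−y)/z: (838−318)/838 = 0.6205; (838−418)/838 = 0.5012; (838−476)/838 = 0.4320; (838−688)/838 = 0.1790.
Raised to α = 2.5: 0.30332; 0.17783; 0.12265; 0.01356.
Sum = 0.617355; FGT(2.5) = 0.617355 / 9 = 0.0686.

0.0686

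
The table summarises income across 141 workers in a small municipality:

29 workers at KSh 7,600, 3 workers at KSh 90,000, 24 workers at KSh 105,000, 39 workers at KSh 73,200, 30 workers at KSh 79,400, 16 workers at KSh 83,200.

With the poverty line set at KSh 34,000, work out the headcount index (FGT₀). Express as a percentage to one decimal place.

20.6%

29 of the 141 workers have income below KSh 34,000.
H = 29/141 = 20.6%.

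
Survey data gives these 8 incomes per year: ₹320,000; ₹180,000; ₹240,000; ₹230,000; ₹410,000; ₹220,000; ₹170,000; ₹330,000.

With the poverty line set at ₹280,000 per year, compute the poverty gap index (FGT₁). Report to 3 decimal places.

0.161

Incomes under z: ₹170,000, ₹180,000, ₹220,000, ₹230,000, ₹240,000 (q = 5 of N = 8).
Normalized shortfalls: (280000−170000)/280000 = 0.3929; (280000−180000)/280000 = 0.3571; (280000−220000)/280000 = 0.2143; (280000−230000)/280000 = 0.1786; (280000−240000)/280000 = 0.1429.
Sum of shortfalls = 1.285714; P₁ averages over all N: 1.285714 / 8 = 0.161.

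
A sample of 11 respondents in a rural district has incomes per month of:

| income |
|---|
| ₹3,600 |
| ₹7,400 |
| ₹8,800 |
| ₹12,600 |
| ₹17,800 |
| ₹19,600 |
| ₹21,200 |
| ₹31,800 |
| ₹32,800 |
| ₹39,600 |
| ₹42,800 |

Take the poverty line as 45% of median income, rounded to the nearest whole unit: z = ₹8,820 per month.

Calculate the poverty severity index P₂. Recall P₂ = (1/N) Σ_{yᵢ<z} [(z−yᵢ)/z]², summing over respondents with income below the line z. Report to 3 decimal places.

0.034

Incomes under z: ₹3,600, ₹7,400, ₹8,800 (q = 3 of N = 11).
Shortfall ratios: (8820−3600)/8820 = 0.5918; (8820−7400)/8820 = 0.1610; (8820−8800)/8820 = 0.0023.
Squared: 0.3503; 0.0259; 0.0000.
Sum = 0.376196; P₂ = 0.376196 / 11 = 0.034.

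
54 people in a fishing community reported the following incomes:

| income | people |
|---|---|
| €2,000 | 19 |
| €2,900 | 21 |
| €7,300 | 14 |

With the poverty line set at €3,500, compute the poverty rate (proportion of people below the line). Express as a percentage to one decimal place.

74.1%

40 of the 54 people have income below €3,500.
H = 40/54 = 74.1%.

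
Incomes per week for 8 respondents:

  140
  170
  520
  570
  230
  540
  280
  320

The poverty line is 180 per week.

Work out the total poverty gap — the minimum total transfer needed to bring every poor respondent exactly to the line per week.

Poor units: 140, 170 (q = 2 of N = 8).
Individual gaps: 180−140 = 40; 180−170 = 10.
Aggregate gap = 50.

50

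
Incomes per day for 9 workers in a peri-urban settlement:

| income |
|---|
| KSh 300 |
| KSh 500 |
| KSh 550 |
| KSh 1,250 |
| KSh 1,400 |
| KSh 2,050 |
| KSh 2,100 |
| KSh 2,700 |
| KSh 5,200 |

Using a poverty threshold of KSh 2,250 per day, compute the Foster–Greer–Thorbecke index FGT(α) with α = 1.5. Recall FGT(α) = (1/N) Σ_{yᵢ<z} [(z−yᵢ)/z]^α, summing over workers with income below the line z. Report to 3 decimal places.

Below z: KSh 300, KSh 500, KSh 550, KSh 1,250, KSh 1,400, KSh 2,050, KSh 2,100 (q = 7 of N = 9).
Normalized shortfalls: (2250−300)/2250 = 0.8667; (2250−500)/2250 = 0.7778; (2250−550)/2250 = 0.7556; (2250−1250)/2250 = 0.4444; (2250−1400)/2250 = 0.3778; (2250−2050)/2250 = 0.0889; (2250−2100)/2250 = 0.0667.
Raised to α = 1.5: 0.80682; 0.68594; 0.65675; 0.29630; 0.23220; 0.02650; 0.01721.
Sum = 2.721715; FGT(1.5) = 2.721715 / 9 = 0.302.

0.302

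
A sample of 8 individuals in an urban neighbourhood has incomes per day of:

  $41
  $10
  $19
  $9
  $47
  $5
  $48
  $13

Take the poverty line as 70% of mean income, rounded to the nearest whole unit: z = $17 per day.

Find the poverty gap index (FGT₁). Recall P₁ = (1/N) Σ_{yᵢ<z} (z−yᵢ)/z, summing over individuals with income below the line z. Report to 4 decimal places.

Below the line: $5, $9, $10, $13 (q = 4 of N = 8).
Gap ratios (z−y)/z: (17−5)/17 = 0.7059; (17−9)/17 = 0.4706; (17−10)/17 = 0.4118; (17−13)/17 = 0.2353.
Sum of shortfalls = 1.823529; P₁ averages over all N: 1.823529 / 8 = 0.2279.

0.2279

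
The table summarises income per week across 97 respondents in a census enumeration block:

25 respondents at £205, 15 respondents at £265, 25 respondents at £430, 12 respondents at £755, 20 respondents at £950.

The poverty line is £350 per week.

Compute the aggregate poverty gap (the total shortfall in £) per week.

£4,900

Poor units: 25×£205, 15×£265 (q = 40 of N = 97).
Individual gaps: 25×(350−205) = 3625; 15×(350−265) = 1275.
Aggregate gap = £4,900.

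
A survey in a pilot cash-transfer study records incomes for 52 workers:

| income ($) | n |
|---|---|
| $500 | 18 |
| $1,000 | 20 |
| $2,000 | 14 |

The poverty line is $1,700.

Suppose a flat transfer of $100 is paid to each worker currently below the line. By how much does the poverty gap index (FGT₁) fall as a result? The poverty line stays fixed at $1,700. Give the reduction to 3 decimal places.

Before: below the line — 18×$500, 20×$1,000; poverty gap index (FGT₁) = 0.40271.
After the $100 transfer: below the line — 18×$600, 20×$1,100; poverty gap index (FGT₁) = 0.35973.
Reduction = 0.40271 − 0.35973 = 0.043.

0.043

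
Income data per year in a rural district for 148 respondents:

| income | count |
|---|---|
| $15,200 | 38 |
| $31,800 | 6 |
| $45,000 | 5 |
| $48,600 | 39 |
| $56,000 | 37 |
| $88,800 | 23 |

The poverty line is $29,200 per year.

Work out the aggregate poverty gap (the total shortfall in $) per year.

Poor units: 38×$15,200 (q = 38 of N = 148).
Individual gaps: 38×(29200−15200) = 532000.
Aggregate gap = $532,000.

$532,000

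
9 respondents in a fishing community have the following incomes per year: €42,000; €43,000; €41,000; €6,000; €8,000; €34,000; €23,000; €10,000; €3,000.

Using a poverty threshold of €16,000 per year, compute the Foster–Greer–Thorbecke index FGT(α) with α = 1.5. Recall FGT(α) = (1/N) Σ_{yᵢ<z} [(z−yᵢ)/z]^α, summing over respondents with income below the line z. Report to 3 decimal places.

Poor units: €3,000, €6,000, €8,000, €10,000 (q = 4 of N = 9).
Relative gaps: (16000−3000)/16000 = 0.8125; (16000−6000)/16000 = 0.6250; (16000−8000)/16000 = 0.5000; (16000−10000)/16000 = 0.3750.
Raised to α = 1.5: 0.73238; 0.49411; 0.35355; 0.22964.
Sum = 1.809677; FGT(1.5) = 1.809677 / 9 = 0.201.

0.201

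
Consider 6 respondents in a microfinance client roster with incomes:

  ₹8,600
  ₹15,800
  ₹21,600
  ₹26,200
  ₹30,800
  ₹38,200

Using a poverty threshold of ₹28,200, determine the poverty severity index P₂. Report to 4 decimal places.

Poor units: ₹8,600, ₹15,800, ₹21,600, ₹26,200 (q = 4 of N = 6).
Relative gaps: (28200−8600)/28200 = 0.6950; (28200−15800)/28200 = 0.4397; (28200−21600)/28200 = 0.2340; (28200−26200)/28200 = 0.0709.
Squared: 0.4831; 0.1934; 0.0548; 0.0050.
Sum = 0.736231; P₂ = 0.736231 / 6 = 0.1227.

0.1227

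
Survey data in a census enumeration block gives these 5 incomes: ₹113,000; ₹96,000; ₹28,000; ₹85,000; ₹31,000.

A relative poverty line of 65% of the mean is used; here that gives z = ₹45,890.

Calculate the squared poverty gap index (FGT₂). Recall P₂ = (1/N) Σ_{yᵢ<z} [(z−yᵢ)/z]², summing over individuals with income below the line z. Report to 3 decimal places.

Poor units: ₹28,000, ₹31,000 (q = 2 of N = 5).
Relative gaps: (45890−28000)/45890 = 0.3898; (45890−31000)/45890 = 0.3245.
Squared: 0.1520; 0.1053.
Sum = 0.257261; P₂ = 0.257261 / 5 = 0.051.

0.051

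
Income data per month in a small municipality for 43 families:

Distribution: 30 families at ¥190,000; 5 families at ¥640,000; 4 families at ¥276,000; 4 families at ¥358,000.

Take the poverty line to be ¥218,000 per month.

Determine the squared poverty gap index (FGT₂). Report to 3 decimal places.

0.012

Below the line: 30×¥190,000 (q = 30 of N = 43).
Shortfall ratios: (218000−190000)/218000 = 0.1284 (×30).
Squared: 0.0165 (×30).
Sum = 0.494908; P₂ = 0.494908 / 43 = 0.012.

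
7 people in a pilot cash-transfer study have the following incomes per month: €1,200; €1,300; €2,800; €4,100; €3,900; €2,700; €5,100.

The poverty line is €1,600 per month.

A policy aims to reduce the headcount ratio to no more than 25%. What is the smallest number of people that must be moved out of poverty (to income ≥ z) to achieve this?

1

2 of the 7 people are poor, so H = 2/7 = 0.286.
A headcount ratio of at most 25% allows at most ⌊0.25 × 7⌋ = 1 poor people.
So at least 2 − 1 = 1 must be lifted.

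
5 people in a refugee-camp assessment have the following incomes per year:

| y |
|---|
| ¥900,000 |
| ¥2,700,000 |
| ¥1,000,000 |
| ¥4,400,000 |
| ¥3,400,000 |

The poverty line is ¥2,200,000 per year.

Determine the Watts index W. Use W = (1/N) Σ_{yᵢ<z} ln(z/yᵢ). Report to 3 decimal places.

Poor units: ¥900,000, ¥1,000,000 (q = 2 of N = 5).
Log gaps: ln(2200000/900000) = 0.8938; ln(2200000/1000000) = 0.7885.
W = 1.682275 / 5 = 0.336.

0.336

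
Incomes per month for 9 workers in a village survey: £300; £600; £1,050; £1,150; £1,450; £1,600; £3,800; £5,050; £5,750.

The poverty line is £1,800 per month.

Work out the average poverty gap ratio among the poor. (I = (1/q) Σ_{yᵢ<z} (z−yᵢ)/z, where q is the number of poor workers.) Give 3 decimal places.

Poor units: £300, £600, £1,050, £1,150, £1,450, £1,600 (q = 6 of N = 9).
Shortfall ratios (z−y)/z: 0.8333, 0.6667, 0.4167, 0.3611, 0.1944, 0.1111; sum = 2.583333.
I averages over the q = 6 poor units only: 2.583333 / 6 = 0.431.

0.431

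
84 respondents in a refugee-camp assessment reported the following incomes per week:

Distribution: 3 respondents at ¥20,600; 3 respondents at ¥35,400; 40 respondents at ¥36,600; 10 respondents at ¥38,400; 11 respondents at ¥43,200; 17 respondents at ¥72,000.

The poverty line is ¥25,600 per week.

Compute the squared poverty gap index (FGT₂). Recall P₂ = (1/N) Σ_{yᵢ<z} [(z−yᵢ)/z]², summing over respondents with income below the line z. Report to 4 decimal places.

Incomes under z: 3×¥20,600 (q = 3 of N = 84).
Shortfall ratios: (25600−20600)/25600 = 0.1953 (×3).
Squared: 0.0381 (×3).
Sum = 0.114441; P₂ = 0.114441 / 84 = 0.0014.

0.0014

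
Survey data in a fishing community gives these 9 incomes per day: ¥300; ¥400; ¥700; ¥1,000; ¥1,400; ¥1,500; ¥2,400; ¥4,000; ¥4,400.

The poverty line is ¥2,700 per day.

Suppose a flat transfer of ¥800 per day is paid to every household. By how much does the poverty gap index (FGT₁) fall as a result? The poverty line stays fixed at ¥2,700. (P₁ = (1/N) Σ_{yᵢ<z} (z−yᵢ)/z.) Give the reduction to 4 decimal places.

0.2099

Before: below the line — ¥300, ¥400, ¥700, ¥1,000, ¥1,400, ¥1,500, ¥2,400; poverty gap index (FGT₁) = 0.460905.
After the ¥800 transfer: below the line — ¥1,100, ¥1,200, ¥1,500, ¥1,800, ¥2,200, ¥2,300; poverty gap index (FGT₁) = 0.251029.
Reduction = 0.460905 − 0.251029 = 0.2099.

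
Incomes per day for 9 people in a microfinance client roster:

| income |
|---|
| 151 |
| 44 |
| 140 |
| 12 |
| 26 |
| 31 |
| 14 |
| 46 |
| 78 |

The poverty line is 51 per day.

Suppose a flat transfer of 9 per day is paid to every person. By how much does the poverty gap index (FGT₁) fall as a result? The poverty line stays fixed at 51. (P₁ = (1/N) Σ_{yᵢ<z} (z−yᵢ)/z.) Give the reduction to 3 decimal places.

0.105

Before: below the line — 12, 14, 26, 31, 44, 46; poverty gap index (FGT₁) = 0.28976.
After the 9 transfer: below the line — 21, 23, 35, 40; poverty gap index (FGT₁) = 0.18519.
Reduction = 0.28976 − 0.18519 = 0.105.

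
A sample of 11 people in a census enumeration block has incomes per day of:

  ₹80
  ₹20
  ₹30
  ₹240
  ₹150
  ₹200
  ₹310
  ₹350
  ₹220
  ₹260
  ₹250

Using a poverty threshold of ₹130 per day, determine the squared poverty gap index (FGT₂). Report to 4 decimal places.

Below z: ₹20, ₹30, ₹80 (q = 3 of N = 11).
Normalized shortfalls: (130−20)/130 = 0.8462; (130−30)/130 = 0.7692; (130−80)/130 = 0.3846.
Squared: 0.7160; 0.5917; 0.1479.
Sum = 1.455621; P₂ = 1.455621 / 11 = 0.1323.

0.1323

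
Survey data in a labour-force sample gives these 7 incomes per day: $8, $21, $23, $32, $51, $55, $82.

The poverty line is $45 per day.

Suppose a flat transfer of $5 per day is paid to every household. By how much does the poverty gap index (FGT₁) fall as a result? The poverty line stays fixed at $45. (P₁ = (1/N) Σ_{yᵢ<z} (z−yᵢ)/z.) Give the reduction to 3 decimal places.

0.063

Before: below the line — $8, $21, $23, $32; poverty gap index (FGT₁) = 0.30476.
After the $5 transfer: below the line — $13, $26, $28, $37; poverty gap index (FGT₁) = 0.24127.
Reduction = 0.30476 − 0.24127 = 0.063.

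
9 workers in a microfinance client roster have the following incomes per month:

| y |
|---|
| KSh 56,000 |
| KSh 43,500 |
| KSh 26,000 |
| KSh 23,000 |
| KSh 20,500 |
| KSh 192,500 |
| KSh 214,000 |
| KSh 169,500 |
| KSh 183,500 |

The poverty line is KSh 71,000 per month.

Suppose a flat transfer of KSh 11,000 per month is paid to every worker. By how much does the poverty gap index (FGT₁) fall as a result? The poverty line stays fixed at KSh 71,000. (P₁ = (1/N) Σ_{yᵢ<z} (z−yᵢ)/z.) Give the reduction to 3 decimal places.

0.086

Before: below the line — KSh 20,500, KSh 23,000, KSh 26,000, KSh 43,500, KSh 56,000; poverty gap index (FGT₁) = 0.29108.
After the KSh 11,000 transfer: below the line — KSh 31,500, KSh 34,000, KSh 37,000, KSh 54,500, KSh 67,000; poverty gap index (FGT₁) = 0.20501.
Reduction = 0.29108 − 0.20501 = 0.086.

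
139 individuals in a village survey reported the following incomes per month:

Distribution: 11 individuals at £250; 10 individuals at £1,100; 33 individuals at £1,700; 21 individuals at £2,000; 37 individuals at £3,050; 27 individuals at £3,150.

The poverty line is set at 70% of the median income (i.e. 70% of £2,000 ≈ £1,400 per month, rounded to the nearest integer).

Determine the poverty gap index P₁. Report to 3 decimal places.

Incomes under z: 11×£250, 10×£1,100 (q = 21 of N = 139).
Relative gaps: (1400−250)/1400 = 0.8214 (×11); (1400−1100)/1400 = 0.2143 (×10).
Σ = 11.178571. Dividing by the full population N = 139 gives P₁ = 0.080.

0.080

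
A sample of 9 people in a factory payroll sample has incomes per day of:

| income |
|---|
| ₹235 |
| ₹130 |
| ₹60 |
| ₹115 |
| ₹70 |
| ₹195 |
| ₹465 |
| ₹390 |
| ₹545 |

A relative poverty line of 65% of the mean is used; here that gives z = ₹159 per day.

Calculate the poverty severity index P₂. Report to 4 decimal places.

Poor units: ₹60, ₹70, ₹115, ₹130 (q = 4 of N = 9).
Shortfall ratios: (159−60)/159 = 0.6226; (159−70)/159 = 0.5597; (159−115)/159 = 0.2767; (159−130)/159 = 0.1824.
Squared: 0.3877; 0.3133; 0.0766; 0.0333.
Sum = 0.810846; P₂ = 0.810846 / 9 = 0.0901.

0.0901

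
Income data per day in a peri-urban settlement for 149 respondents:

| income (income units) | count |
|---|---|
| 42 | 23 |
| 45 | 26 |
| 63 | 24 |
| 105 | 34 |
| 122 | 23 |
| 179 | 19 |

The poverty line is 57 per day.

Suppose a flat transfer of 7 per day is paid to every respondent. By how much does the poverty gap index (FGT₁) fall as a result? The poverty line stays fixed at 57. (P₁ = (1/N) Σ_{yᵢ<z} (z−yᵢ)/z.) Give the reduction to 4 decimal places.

0.0404

Before: below the line — 23×42, 26×45; poverty gap index (FGT₁) = 0.077358.
After the 7 transfer: below the line — 23×49, 26×52; poverty gap index (FGT₁) = 0.036972.
Reduction = 0.077358 − 0.036972 = 0.0404.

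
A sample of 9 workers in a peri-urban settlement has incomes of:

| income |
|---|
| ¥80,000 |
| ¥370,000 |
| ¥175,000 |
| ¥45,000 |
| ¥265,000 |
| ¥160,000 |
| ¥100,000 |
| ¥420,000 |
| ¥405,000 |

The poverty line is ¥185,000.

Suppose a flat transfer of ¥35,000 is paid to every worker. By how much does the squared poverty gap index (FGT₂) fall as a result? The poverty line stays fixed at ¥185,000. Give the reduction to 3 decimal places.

Before: below the line — ¥45,000, ¥80,000, ¥100,000, ¥160,000, ¥175,000; squared poverty gap index (FGT₂) = 0.12523.
After the ¥35,000 transfer: below the line — ¥80,000, ¥115,000, ¥135,000; squared poverty gap index (FGT₂) = 0.05982.
Reduction = 0.12523 − 0.05982 = 0.065.

0.065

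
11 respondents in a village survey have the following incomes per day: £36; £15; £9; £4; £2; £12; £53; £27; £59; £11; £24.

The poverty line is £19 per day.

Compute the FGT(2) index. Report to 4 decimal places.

Poor units: £2, £4, £9, £11, £12, £15 (q = 6 of N = 11).
Gap ratios (z−y)/z: (19−2)/19 = 0.8947; (19−4)/19 = 0.7895; (19−9)/19 = 0.5263; (19−11)/19 = 0.4211; (19−12)/19 = 0.3684; (19−15)/19 = 0.2105.
Squared: 0.8006; 0.6233; 0.2770; 0.1773; 0.1357; 0.0443.
Sum = 2.058172; P₂ = 2.058172 / 11 = 0.1871.

0.1871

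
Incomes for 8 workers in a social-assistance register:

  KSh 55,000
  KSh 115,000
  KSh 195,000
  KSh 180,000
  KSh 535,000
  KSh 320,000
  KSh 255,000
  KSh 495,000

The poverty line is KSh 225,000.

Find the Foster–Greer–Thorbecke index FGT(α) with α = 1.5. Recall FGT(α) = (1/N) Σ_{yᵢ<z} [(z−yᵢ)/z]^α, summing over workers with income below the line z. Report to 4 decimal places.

0.1421

Below the line: KSh 55,000, KSh 115,000, KSh 180,000, KSh 195,000 (q = 4 of N = 8).
Normalized shortfalls: (225000−55000)/225000 = 0.7556; (225000−115000)/225000 = 0.4889; (225000−180000)/225000 = 0.2000; (225000−195000)/225000 = 0.1333.
Raised to α = 1.5: 0.65675; 0.34183; 0.08944; 0.04869.
Sum = 1.136712; FGT(1.5) = 1.136712 / 8 = 0.1421.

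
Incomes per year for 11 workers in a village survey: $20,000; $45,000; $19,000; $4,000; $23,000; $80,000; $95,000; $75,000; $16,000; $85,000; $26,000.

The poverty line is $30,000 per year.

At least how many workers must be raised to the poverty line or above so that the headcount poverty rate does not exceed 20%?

4

6 of the 11 workers are poor, so H = 6/11 = 0.545.
A headcount ratio of at most 20% allows at most ⌊0.20 × 11⌋ = 2 poor workers.
So at least 6 − 2 = 4 must be lifted.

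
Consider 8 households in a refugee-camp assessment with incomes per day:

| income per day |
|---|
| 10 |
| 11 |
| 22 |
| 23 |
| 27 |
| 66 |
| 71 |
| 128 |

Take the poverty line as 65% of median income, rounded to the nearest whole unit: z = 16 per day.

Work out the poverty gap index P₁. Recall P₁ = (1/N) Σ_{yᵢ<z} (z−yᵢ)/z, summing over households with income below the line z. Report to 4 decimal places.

0.0859

Below the line: 10, 11 (q = 2 of N = 8).
Shortfall ratios: (16−10)/16 = 0.3750; (16−11)/16 = 0.3125.
Σ = 0.687500. Dividing by the full population N = 8 gives P₁ = 0.0859.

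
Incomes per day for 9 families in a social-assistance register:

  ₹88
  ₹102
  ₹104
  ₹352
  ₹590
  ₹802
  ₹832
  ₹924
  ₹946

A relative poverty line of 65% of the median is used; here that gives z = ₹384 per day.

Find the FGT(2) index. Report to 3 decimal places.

0.186

Below the line: ₹88, ₹102, ₹104, ₹352 (q = 4 of N = 9).
Relative gaps: (384−88)/384 = 0.7708; (384−102)/384 = 0.7344; (384−104)/384 = 0.7292; (384−352)/384 = 0.0833.
Squared: 0.5942; 0.5393; 0.5317; 0.0069.
Sum = 1.672119; P₂ = 1.672119 / 9 = 0.186.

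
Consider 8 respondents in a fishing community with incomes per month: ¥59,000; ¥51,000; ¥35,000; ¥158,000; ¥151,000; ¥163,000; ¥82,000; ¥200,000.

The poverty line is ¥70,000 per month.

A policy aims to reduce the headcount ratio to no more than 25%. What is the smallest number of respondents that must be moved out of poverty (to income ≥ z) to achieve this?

Currently q = 3 of N = 8 are below the line (H = 0.375).
A headcount ratio of at most 25% allows at most ⌊0.25 × 8⌋ = 2 poor respondents.
So at least 3 − 2 = 1 must be lifted.

1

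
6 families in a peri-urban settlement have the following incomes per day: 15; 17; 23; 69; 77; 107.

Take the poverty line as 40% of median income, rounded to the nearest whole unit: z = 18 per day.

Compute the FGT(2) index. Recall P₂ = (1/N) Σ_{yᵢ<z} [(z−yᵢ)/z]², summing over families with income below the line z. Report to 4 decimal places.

0.0051

Below the line: 15, 17 (q = 2 of N = 6).
Gap ratios (z−y)/z: (18−15)/18 = 0.1667; (18−17)/18 = 0.0556.
Squared: 0.0278; 0.0031.
Sum = 0.030864; P₂ = 0.030864 / 6 = 0.0051.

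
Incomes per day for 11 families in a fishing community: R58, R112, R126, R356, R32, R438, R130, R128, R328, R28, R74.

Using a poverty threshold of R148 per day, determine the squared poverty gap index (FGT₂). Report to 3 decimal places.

0.182

Below z: R28, R32, R58, R74, R112, R126, R128, R130 (q = 8 of N = 11).
Shortfall ratios: (148−28)/148 = 0.8108; (148−32)/148 = 0.7838; (148−58)/148 = 0.6081; (148−74)/148 = 0.5000; (148−112)/148 = 0.2432; (148−126)/148 = 0.1486; (148−128)/148 = 0.1351; (148−130)/148 = 0.1216.
Squared: 0.6574; 0.6143; 0.3698; 0.2500; 0.0592; 0.0221; 0.0183; 0.0148.
Sum = 2.005844; P₂ = 2.005844 / 11 = 0.182.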